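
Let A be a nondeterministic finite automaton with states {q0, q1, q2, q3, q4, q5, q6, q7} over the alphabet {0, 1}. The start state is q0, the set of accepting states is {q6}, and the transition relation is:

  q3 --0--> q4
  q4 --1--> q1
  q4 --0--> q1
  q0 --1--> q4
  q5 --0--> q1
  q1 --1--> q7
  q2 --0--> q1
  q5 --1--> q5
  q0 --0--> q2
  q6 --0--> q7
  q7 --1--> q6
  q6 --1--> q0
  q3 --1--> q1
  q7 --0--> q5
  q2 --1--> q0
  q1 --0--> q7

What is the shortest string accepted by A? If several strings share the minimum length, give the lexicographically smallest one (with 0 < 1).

0001

A breadth-first search from q0 reaches an accepting state first via the path q0 → q2 → q1 → q7 → q6 on input 0001.
No string of length < 4 is accepted (BFS exhausts all shorter strings without reaching an accepting state), and 0001 is the lexicographically least accepting string of length 4.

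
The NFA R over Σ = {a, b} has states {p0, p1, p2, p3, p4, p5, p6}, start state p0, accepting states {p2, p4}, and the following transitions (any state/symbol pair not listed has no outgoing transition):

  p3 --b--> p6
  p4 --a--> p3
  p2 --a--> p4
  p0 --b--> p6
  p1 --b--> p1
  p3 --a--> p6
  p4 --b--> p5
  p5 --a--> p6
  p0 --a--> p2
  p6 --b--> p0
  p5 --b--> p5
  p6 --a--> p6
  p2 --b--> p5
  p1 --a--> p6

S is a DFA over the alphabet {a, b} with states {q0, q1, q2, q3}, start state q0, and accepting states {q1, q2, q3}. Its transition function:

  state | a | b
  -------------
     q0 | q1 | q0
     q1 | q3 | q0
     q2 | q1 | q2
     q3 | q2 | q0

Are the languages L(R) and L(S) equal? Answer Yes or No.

The string ba is accepted by S but rejected by R.
So L(R) ≠ L(S).

No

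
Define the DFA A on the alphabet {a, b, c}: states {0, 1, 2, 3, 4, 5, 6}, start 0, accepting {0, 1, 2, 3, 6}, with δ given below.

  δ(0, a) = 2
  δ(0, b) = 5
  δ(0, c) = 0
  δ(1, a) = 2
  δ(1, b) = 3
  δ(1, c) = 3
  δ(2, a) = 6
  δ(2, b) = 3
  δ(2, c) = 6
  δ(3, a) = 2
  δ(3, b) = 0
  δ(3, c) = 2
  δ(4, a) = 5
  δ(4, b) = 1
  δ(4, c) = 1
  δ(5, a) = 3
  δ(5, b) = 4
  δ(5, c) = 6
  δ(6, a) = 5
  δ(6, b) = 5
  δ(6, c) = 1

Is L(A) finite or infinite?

State 0 is reachable from the start and can reach an accepting state, and it lies on the cycle 0 → 0.
Traversing that cycle any number of times yields accepted strings of unbounded length, so the language is infinite.

infinite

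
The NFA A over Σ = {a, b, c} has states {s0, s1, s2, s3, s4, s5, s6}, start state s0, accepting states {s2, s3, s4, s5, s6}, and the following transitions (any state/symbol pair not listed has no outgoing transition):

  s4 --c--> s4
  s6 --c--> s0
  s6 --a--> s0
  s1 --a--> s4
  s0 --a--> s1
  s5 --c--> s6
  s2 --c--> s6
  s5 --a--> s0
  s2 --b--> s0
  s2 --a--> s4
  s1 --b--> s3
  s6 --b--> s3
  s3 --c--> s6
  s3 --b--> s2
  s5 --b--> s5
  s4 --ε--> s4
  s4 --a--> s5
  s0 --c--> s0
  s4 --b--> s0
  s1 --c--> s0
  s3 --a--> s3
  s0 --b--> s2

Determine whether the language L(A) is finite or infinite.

State s0 is reachable from the start and can reach an accepting state, and it lies on the cycle s0 → s0.
Traversing that cycle any number of times yields accepted strings of unbounded length, so the language is infinite.

infinite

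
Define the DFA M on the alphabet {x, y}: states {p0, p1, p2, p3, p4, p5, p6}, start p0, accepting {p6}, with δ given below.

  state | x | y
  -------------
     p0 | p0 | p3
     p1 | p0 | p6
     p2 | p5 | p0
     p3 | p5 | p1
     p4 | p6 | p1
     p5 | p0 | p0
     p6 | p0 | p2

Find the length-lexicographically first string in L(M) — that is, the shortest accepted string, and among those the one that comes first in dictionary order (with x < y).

A breadth-first search from p0 reaches an accepting state first via the path p0 → p3 → p1 → p6 on input yyy.
No string of length < 3 is accepted (BFS exhausts all shorter strings without reaching an accepting state), and yyy is the lexicographically least accepting string of length 3.

yyy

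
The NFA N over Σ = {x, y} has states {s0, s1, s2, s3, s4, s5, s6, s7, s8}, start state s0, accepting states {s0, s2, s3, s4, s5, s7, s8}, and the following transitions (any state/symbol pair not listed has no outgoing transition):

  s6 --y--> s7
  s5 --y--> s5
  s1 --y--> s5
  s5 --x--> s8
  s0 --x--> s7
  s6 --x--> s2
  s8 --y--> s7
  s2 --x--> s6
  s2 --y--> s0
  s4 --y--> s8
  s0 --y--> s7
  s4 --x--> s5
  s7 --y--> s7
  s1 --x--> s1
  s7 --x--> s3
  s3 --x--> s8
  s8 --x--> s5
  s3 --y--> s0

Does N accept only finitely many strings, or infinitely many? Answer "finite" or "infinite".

infinite

State s8 is reachable from the start and can reach an accepting state, and it lies on the cycle s8 → s5 → s8.
Traversing that cycle any number of times yields accepted strings of unbounded length, so the language is infinite.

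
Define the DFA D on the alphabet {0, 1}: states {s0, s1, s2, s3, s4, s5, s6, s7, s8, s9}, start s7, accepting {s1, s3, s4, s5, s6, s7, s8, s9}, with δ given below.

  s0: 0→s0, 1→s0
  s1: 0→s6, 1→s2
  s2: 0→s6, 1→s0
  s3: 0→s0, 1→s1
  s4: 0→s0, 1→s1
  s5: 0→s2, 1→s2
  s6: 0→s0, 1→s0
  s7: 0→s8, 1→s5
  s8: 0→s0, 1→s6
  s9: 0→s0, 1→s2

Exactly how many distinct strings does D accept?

The useful subgraph on states {s2, s5, s6, s7, s8} is acyclic, so L(D) is finite; the longest accepting path visits 4 useful states, giving maximum string length 3.
Counting accepting paths from s7 by length: 1 of length 0, 2 of length 1, 1 of length 2, 2 of length 3. Total 6.

6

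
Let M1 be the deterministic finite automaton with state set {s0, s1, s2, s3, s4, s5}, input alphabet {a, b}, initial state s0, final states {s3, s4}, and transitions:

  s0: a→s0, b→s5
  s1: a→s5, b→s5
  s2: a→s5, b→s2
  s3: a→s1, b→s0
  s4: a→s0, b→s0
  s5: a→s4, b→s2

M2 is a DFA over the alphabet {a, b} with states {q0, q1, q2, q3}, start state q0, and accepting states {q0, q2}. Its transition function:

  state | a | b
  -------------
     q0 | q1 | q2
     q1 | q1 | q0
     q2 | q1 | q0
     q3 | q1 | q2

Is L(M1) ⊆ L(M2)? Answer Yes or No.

No

The string ba is in L(M1) but not in L(M2).
So L(M1) ⊄ L(M2).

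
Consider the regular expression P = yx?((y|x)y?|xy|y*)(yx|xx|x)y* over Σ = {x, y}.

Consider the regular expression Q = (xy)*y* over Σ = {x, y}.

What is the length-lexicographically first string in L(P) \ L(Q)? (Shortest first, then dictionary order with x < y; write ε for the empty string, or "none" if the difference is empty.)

The string yx is accepted by P but not by Q.
No shorter string lies in the difference, and yx is the lexicographically first length-2 string in L(P) \ L(Q).

yx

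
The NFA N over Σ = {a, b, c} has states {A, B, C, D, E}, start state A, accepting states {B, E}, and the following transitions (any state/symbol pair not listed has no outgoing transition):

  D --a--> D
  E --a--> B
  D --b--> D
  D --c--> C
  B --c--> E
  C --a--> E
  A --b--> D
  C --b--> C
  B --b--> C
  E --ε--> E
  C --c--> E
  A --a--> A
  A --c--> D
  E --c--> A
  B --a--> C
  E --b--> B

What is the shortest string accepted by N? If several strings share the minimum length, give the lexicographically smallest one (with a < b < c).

bca

A breadth-first search from A reaches an accepting state first via the path A → D → C → E on input bca.
No string of length < 3 is accepted (BFS exhausts all shorter strings without reaching an accepting state), and bca is the lexicographically least accepting string of length 3.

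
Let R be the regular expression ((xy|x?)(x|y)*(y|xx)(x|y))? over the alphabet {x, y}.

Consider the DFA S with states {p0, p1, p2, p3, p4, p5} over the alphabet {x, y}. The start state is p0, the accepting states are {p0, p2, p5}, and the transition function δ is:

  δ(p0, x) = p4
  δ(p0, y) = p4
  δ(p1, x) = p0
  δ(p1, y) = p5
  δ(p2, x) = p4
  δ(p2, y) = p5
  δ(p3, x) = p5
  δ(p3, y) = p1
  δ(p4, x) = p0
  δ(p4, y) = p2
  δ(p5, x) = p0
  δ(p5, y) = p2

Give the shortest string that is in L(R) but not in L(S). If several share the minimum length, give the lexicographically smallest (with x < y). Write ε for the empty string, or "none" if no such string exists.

The string xxx is accepted by R but not by S.
No shorter string lies in the difference, and xxx is the lexicographically first length-3 string in L(R) \ L(S).

xxx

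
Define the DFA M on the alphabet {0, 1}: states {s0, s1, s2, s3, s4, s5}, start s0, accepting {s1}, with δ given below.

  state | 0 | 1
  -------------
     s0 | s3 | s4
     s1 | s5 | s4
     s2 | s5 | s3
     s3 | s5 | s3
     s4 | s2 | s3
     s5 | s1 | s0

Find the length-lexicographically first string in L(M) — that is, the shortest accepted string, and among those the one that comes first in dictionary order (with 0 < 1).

A breadth-first search from s0 reaches an accepting state first via the path s0 → s3 → s5 → s1 on input 000.
No string of length < 3 is accepted (BFS exhausts all shorter strings without reaching an accepting state), and 000 is the lexicographically least accepting string of length 3.

000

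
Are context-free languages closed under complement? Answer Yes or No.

No

CFLs are closed under union, so if they were also closed under complement they would be closed under intersection by De Morgan (L₁ ∩ L₂ is the complement of the union of the complements). But {aⁿbⁿcᵐ} ∩ {aᵐbⁿcⁿ} = {aⁿbⁿcⁿ} is not context-free although both operands are.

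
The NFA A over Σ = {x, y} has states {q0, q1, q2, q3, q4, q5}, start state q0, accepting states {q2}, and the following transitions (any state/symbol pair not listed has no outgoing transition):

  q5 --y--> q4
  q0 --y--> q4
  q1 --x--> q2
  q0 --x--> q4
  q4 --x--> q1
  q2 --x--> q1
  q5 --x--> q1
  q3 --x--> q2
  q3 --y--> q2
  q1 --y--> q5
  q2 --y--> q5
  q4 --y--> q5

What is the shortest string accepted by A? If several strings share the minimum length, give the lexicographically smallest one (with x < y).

A breadth-first search from q0 reaches an accepting state first via the path q0 → q4 → q1 → q2 on input xxx.
No string of length < 3 is accepted (BFS exhausts all shorter strings without reaching an accepting state), and xxx is the lexicographically least accepting string of length 3.

xxx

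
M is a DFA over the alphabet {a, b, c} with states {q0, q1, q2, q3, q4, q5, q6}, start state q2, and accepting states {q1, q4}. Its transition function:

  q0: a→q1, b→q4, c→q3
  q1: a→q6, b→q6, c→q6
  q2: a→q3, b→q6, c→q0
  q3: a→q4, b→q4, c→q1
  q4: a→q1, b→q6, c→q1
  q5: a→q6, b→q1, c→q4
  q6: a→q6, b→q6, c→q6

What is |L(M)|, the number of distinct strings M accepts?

The useful subgraph on states {q0, q1, q2, q3, q4} is acyclic, so L(M) is finite; the longest accepting path visits 5 useful states, giving maximum string length 4.
Counting accepting paths from q2 by length: 5 of length 2, 9 of length 3, 4 of length 4. Total 18.

18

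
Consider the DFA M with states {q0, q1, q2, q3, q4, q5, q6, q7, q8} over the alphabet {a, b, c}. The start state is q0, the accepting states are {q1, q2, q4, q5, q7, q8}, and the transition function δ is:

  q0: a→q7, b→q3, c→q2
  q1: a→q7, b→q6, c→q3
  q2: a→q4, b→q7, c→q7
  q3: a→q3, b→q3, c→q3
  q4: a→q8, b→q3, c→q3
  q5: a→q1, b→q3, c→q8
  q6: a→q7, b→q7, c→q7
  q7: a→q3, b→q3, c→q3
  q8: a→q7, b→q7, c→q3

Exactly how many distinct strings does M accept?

The useful subgraph on states {q0, q2, q4, q7, q8} is acyclic, so L(M) is finite; the longest accepting path visits 5 useful states, giving maximum string length 4.
Counting accepting paths from q0 by length: 2 of length 1, 3 of length 2, 1 of length 3, 2 of length 4. Total 8.

8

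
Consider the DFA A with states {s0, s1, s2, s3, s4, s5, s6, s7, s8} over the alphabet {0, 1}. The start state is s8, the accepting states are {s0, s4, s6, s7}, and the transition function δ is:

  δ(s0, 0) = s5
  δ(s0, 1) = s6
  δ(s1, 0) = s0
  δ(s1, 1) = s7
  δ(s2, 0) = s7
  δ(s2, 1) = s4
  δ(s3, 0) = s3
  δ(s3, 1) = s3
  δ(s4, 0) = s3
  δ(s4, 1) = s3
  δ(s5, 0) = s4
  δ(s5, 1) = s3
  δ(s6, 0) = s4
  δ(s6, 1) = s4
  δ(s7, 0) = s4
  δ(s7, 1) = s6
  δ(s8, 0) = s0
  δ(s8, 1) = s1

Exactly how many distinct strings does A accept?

15

The useful subgraph on states {s0, s1, s4, s5, s6, s7, s8} is acyclic, so L(A) is finite; the longest accepting path visits 5 useful states, giving maximum string length 4.
Counting accepting paths from s8 by length: 1 of length 1, 3 of length 2, 6 of length 3, 5 of length 4. Total 15.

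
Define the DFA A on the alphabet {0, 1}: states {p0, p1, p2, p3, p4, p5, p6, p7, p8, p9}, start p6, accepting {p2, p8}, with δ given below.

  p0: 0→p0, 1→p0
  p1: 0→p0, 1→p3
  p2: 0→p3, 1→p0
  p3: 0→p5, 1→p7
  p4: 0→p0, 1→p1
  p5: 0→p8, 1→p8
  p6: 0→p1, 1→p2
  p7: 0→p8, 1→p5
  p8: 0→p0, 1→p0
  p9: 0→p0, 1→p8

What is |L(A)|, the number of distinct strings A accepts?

11

The useful subgraph on states {p1, p2, p3, p5, p6, p7, p8} is acyclic, so L(A) is finite; the longest accepting path visits 6 useful states, giving maximum string length 5.
Counting accepting paths from p6 by length: 1 of length 1, 6 of length 4, 4 of length 5. Total 11.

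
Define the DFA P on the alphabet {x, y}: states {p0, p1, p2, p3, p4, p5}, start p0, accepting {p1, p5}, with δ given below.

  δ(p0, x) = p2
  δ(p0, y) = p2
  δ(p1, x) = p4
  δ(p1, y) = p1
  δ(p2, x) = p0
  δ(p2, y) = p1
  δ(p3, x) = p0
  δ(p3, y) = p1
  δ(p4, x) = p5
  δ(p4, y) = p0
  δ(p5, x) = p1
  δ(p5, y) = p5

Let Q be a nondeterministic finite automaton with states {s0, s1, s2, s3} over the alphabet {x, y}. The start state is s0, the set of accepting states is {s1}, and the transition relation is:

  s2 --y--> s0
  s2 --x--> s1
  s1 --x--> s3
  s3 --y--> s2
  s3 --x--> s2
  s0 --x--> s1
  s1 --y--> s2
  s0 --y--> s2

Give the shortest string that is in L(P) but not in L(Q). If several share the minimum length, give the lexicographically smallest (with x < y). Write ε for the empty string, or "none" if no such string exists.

The string xy is accepted by P but not by Q.
No shorter string lies in the difference, and xy is the lexicographically first length-2 string in L(P) \ L(Q).

xy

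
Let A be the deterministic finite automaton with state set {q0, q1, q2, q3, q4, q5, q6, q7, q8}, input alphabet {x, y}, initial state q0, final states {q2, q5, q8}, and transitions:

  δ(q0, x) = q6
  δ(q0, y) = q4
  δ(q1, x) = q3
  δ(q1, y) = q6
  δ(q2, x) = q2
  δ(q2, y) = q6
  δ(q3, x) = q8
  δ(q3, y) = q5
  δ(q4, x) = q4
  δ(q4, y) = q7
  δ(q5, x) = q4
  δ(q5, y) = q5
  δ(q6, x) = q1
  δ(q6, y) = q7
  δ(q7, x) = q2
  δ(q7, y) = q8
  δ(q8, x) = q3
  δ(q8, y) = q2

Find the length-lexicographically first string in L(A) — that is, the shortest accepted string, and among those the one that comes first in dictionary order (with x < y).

xyx

A breadth-first search from q0 reaches an accepting state first via the path q0 → q6 → q7 → q2 on input xyx.
No string of length < 3 is accepted (BFS exhausts all shorter strings without reaching an accepting state), and xyx is the lexicographically least accepting string of length 3.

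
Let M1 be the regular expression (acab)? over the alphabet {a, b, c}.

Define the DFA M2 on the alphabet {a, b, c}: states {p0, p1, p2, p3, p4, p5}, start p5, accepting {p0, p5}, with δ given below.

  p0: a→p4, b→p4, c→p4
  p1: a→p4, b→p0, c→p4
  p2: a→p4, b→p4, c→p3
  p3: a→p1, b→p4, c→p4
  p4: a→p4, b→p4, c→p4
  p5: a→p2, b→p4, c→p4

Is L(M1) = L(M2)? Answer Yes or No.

Yes

Converting the expression M1 to a DFA (subset construction, then merging equivalent states) gives the minimal DFA with states {r0, r1, r2, r3, r4, r5}, start state r0, accepting states {r0, r5} and transitions r0: a→r1, b→r2, c→r2; r1: a→r2, b→r2, c→r3; r2: a→r2, b→r2, c→r2; r3: a→r4, b→r2, c→r2; r4: a→r2, b→r5, c→r2; r5: a→r2, b→r2, c→r2.
Exploring the product automaton M1 × M2 from the start pair (r0, p5), following both machines on each input symbol, reaches 6 state pairs: (r0, p5), (r1, p2), (r2, p4), (r3, p3), (r4, p1), (r5, p0).
M1 accepts in {r0, r5} and M2 accepts in {p0, p5}. In every reachable pair the two components are either both accepting — (r0, p5), (r5, p0) — or both non-accepting, so no string is accepted by exactly one of the machines: L(M1) \ L(M2) and L(M2) \ L(M1) are both empty.
Hence every string is accepted by M1 iff it is accepted by M2, and the two languages coincide.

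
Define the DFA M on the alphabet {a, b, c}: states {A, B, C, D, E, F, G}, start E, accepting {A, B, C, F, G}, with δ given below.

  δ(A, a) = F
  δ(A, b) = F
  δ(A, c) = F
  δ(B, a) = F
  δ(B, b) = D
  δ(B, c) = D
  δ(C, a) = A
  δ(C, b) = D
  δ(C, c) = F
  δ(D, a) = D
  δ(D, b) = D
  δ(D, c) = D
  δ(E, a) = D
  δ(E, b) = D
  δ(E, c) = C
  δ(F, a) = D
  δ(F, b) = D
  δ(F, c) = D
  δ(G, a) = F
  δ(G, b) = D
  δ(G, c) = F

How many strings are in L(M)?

6

The useful subgraph on states {A, C, E, F} is acyclic, so L(M) is finite; the longest accepting path visits 4 useful states, giving maximum string length 3.
Counting accepting paths from E by length: 1 of length 1, 2 of length 2, 3 of length 3. Total 6.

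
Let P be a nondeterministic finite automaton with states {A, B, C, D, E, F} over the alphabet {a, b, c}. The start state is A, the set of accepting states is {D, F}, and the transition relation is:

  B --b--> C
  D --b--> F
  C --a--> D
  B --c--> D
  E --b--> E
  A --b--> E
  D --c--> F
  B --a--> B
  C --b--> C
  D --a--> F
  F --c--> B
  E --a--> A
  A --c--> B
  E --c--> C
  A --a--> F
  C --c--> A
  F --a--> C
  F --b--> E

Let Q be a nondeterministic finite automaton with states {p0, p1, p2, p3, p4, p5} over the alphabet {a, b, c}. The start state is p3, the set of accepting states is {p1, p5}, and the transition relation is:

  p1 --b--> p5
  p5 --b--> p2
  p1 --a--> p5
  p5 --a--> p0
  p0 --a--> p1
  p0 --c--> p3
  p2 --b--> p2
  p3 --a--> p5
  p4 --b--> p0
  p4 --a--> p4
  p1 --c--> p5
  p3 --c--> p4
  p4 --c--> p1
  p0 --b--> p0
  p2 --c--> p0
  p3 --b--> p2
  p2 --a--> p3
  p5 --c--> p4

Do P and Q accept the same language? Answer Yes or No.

Exploring the product automaton P × Q from the start pair (A, p3), following both machines on each input symbol, reaches 6 state pairs: (A, p3), (F, p5), (E, p2), (B, p4), (C, p0), (D, p1).
P accepts in {D, F} and Q accepts in {p1, p5}. In every reachable pair the two components are either both accepting — (F, p5), (D, p1) — or both non-accepting, so no string is accepted by exactly one of the machines: L(P) \ L(Q) and L(Q) \ L(P) are both empty.
Hence every string is accepted by P iff it is accepted by Q, and the two languages coincide.

Yes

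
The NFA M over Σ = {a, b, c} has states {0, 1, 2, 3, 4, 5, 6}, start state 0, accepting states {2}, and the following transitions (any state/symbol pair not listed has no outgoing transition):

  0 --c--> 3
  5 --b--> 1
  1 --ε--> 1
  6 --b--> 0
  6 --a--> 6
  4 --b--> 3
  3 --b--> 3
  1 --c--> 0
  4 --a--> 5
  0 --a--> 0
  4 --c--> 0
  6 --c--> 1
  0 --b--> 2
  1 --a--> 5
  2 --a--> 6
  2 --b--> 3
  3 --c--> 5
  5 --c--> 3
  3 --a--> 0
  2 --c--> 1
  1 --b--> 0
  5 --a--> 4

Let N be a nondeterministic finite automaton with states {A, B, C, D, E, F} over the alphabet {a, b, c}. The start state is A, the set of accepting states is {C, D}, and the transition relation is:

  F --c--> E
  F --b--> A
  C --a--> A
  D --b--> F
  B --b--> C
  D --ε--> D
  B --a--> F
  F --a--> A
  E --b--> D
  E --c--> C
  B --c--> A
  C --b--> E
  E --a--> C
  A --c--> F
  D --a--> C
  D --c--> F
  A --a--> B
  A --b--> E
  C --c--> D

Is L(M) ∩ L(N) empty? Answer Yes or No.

The string ab is accepted by both M and N.
Hence L(M) ∩ L(N) ≠ ∅.

No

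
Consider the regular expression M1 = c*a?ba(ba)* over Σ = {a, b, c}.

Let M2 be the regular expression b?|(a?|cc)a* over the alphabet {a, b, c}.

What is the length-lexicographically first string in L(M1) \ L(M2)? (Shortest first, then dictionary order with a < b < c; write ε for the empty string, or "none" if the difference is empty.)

ba

The string ba is accepted by M1 but not by M2.
No shorter string lies in the difference, and ba is the lexicographically first length-2 string in L(M1) \ L(M2).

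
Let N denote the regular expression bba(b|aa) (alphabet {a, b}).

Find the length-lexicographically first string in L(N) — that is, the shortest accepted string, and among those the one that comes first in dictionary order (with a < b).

By inspection of the expression, no string of length less than 4 matches, and bbab is the lexicographically first match of length 4.

bbab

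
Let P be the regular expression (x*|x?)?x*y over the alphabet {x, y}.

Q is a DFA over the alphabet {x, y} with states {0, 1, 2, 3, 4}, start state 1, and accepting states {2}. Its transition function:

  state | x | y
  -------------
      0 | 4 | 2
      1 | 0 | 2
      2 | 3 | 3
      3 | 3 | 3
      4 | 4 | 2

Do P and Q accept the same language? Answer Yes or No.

Yes

Converting the expression P to a DFA (subset construction, then merging equivalent states) gives the minimal DFA with states {p0, p1, p2}, start state p0, accepting states {p1} and transitions p0: x→p0, y→p1; p1: x→p2, y→p2; p2: x→p2, y→p2.
Exploring the product automaton P × Q from the start pair (p0, 1), following both machines on each input symbol, reaches 5 state pairs: (p0, 1), (p0, 0), (p1, 2), (p0, 4), (p2, 3).
P accepts in {p1} and Q accepts in {2}. In every reachable pair the two components are either both accepting — (p1, 2) — or both non-accepting, so no string is accepted by exactly one of the machines: L(P) \ L(Q) and L(Q) \ L(P) are both empty.
Hence every string is accepted by P iff it is accepted by Q, and the two languages coincide.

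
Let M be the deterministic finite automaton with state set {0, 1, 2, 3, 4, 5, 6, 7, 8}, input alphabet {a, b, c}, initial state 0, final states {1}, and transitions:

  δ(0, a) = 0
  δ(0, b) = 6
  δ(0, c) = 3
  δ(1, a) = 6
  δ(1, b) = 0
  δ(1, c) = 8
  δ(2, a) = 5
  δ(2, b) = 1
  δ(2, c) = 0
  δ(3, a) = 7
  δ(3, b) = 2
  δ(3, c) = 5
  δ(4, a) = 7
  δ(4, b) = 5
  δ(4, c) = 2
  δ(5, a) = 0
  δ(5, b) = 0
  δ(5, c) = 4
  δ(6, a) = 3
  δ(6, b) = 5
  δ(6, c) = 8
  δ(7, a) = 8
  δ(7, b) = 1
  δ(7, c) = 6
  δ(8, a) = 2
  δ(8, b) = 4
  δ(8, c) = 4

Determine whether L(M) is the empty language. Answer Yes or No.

No

The string cab is accepted: the run 0 → 3 → 7 → 1 ends in the accepting state 1.
Since at least one string is accepted, L(M) is not empty.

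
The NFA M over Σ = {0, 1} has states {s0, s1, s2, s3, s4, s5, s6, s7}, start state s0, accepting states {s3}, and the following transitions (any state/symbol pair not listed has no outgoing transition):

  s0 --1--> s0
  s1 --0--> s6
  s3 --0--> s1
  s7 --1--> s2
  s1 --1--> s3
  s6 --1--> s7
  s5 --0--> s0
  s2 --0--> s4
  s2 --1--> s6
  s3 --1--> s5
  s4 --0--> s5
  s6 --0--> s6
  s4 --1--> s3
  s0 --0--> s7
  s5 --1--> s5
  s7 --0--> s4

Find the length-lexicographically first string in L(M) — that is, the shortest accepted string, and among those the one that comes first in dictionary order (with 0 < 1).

A breadth-first search from s0 reaches an accepting state first via the path s0 → s7 → s4 → s3 on input 001.
No string of length < 3 is accepted (BFS exhausts all shorter strings without reaching an accepting state), and 001 is the lexicographically least accepting string of length 3.

001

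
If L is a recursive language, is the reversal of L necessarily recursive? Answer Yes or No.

Yes

Reverse the input on the tape and then run the decider for L; this halts and accepts exactly Lᴿ.
So the recursive languages are closed under reversal.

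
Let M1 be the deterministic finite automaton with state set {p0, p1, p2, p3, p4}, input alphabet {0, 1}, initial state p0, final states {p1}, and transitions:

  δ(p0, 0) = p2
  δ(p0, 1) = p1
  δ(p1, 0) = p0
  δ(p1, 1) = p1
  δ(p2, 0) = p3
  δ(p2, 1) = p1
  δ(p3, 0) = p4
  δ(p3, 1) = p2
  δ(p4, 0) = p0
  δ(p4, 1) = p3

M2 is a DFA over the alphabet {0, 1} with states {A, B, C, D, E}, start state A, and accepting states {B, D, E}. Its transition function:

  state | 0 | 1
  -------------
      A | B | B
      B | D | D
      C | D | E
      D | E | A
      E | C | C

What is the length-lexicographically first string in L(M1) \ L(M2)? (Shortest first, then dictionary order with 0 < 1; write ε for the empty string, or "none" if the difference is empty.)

The string 011 is accepted by M1 but not by M2.
No shorter string lies in the difference, and 011 is the lexicographically first length-3 string in L(M1) \ L(M2).

011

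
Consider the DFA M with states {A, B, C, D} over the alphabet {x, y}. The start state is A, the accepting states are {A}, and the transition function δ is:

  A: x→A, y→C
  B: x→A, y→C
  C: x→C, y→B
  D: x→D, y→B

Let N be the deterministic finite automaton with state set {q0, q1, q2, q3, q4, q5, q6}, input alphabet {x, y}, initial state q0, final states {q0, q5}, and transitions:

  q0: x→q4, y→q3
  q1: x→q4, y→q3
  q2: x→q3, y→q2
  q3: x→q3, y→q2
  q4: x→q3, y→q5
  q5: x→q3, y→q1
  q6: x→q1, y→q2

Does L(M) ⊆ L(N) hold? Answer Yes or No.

No

The string x is in L(M) but not in L(N).
So L(M) ⊄ L(N).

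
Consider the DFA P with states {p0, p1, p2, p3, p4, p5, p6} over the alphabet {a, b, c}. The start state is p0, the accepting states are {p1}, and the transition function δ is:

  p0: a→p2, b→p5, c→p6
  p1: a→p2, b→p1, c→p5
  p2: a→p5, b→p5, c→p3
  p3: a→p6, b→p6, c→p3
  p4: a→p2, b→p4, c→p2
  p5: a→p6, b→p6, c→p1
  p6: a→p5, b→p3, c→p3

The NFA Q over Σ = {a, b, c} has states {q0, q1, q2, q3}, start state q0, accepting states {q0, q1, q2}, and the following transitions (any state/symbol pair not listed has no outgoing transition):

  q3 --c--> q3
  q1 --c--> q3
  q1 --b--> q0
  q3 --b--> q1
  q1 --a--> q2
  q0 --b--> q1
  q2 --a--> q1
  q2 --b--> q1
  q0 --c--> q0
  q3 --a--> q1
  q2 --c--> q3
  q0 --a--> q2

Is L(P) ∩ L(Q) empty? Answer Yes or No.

No

The string bcb is accepted by both P and Q.
Hence L(P) ∩ L(Q) ≠ ∅.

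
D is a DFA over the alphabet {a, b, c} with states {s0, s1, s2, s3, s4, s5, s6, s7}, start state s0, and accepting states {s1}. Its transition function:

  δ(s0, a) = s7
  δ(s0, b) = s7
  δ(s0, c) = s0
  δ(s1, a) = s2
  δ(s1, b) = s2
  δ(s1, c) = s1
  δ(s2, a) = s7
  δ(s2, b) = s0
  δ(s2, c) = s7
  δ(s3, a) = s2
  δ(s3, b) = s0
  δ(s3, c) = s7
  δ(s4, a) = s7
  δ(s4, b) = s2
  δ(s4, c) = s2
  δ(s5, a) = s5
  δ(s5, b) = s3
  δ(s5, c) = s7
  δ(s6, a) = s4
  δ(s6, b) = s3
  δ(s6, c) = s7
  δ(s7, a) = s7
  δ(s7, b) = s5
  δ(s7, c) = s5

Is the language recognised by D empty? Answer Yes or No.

The states reachable from the start state are {s0, s2, s3, s5, s7}.
None of the accepting states {s1} is reachable, so no string is accepted and L(D) = ∅.

Yes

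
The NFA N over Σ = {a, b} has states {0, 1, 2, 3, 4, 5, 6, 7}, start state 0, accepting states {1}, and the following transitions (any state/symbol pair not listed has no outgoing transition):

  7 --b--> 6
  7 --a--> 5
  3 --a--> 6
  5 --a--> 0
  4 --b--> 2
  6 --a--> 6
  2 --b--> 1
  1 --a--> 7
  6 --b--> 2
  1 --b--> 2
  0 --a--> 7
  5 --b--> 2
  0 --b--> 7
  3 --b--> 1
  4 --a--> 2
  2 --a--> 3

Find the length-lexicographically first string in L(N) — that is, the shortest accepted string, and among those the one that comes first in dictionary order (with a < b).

A breadth-first search from 0 reaches an accepting state first via the path 0 → 7 → 5 → 2 → 1 on input aabb.
No string of length < 4 is accepted (BFS exhausts all shorter strings without reaching an accepting state), and aabb is the lexicographically least accepting string of length 4.

aabb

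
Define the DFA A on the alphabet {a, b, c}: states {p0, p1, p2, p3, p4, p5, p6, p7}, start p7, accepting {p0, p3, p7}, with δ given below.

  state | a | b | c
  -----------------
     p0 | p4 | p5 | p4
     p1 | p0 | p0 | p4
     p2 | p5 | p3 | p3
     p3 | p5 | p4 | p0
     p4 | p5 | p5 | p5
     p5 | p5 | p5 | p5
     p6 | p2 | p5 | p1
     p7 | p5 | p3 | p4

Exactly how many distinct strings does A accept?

The useful subgraph on states {p0, p3, p7} is acyclic, so L(A) is finite; the longest accepting path visits 3 useful states, giving maximum string length 2.
Counting accepting paths from p7 by length: 1 of length 0, 1 of length 1, 1 of length 2. Total 3.

3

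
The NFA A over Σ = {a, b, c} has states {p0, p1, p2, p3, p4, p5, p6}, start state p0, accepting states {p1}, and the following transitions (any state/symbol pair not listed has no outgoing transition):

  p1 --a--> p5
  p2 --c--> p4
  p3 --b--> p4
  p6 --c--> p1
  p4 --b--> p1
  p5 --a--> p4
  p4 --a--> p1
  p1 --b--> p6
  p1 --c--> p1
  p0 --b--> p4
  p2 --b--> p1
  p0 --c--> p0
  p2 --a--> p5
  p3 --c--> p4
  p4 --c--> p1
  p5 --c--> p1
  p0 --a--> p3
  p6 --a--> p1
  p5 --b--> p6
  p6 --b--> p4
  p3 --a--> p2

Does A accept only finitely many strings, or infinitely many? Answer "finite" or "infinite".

State p0 is reachable from the start and can reach an accepting state, and it lies on the cycle p0 → p0.
Traversing that cycle any number of times yields accepted strings of unbounded length, so the language is infinite.

infinite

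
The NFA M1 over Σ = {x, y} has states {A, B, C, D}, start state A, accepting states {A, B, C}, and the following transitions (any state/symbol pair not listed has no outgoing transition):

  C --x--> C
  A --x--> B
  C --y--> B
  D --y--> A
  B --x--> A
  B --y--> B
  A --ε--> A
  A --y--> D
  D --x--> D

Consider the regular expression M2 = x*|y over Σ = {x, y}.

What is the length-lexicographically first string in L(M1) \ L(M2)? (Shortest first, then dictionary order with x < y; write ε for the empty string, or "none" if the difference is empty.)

xy

The string xy is accepted by M1 but not by M2.
No shorter string lies in the difference, and xy is the lexicographically first length-2 string in L(M1) \ L(M2).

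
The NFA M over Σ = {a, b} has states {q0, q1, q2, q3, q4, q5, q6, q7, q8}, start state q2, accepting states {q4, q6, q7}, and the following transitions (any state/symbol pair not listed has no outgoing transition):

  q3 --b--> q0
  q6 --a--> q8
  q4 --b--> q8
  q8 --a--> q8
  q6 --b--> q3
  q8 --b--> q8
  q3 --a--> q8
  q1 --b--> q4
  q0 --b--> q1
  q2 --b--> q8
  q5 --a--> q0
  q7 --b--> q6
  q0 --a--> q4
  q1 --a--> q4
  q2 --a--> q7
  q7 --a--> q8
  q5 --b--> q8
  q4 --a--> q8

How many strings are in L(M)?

The useful subgraph on states {q0, q1, q2, q3, q4, q6, q7} is acyclic, so L(M) is finite; the longest accepting path visits 7 useful states, giving maximum string length 6.
Counting accepting paths from q2 by length: 1 of length 1, 1 of length 2, 1 of length 5, 2 of length 6. Total 5.

5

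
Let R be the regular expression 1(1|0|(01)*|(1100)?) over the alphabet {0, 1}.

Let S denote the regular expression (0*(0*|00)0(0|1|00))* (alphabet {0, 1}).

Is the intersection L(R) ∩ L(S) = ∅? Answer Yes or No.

Converting the expression R to a DFA (subset construction, then merging equivalent states) gives the minimal DFA with states {r0, r1, r2, r3, r4, r5, r6, r7, r8, r9}, start state r0, accepting states {r2, r3, r4, r5, r9} and transitions r0: 0→r1, 1→r2; r1: 0→r1, 1→r1; r2: 0→r3, 1→r4; r3: 0→r1, 1→r5; r4: 0→r1, 1→r6; r5: 0→r7, 1→r1; r6: 0→r8, 1→r1; r7: 0→r1, 1→r5; r8: 0→r9, 1→r1; r9: 0→r1, 1→r1.
Converting the expression S to a DFA (subset construction, then merging equivalent states) gives the minimal DFA with states {s0, s1, s2, s3}, start state s0, accepting states {s0, s3} and transitions s0: 0→s1, 1→s2; s1: 0→s3, 1→s0; s2: 0→s2, 1→s2; s3: 0→s3, 1→s0.
Exploring the product automaton R × S from the start pair (r0, s0), following both machines on each input symbol, reaches 13 state pairs: (r0, s0), (r1, s1), (r2, s2), (r1, s3), (r1, s0), (r3, s2), (r4, s2), (r1, s2), (r5, s2), (r6, s2), (r7, s2), (r8, s2), (r9, s2).
R accepts in {r2, r3, r4, r5, r9} and S accepts in {s0, s3}; no reachable pair has both components accepting, so no string drives both machines to acceptance simultaneously and L(R) ∩ L(S) = ∅.
So no string is accepted by both, and the intersection is empty.

Yes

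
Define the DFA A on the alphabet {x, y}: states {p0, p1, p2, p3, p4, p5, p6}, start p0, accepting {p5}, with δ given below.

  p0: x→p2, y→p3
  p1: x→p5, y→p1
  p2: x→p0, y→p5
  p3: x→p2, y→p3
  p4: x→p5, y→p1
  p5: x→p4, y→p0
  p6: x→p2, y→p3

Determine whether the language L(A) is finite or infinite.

State p0 is reachable from the start and can reach an accepting state, and it lies on the cycle p0 → p2 → p0.
Traversing that cycle any number of times yields accepted strings of unbounded length, so the language is infinite.

infinite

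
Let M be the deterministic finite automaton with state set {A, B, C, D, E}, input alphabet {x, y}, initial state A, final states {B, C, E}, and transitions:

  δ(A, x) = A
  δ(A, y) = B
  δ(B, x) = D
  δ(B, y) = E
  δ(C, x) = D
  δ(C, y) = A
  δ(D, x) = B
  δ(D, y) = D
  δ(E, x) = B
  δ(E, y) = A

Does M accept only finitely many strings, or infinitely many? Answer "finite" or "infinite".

State A is reachable from the start and can reach an accepting state, and it lies on the cycle A → A.
Traversing that cycle any number of times yields accepted strings of unbounded length, so the language is infinite.

infinite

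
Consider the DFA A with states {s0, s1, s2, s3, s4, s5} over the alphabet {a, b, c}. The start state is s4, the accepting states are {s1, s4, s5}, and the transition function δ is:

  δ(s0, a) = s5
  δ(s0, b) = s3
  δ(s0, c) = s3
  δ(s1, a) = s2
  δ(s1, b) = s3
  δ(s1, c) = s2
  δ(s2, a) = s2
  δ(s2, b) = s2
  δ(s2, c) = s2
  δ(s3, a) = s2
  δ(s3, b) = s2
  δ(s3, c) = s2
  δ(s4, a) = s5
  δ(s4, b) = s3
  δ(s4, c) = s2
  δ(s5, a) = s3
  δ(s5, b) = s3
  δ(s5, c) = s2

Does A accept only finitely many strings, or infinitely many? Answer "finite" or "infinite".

finite

The useful states (reachable from s4 and able to reach an accepting state) are {s4, s5}.
Restricted to these states the transition graph has no cycle, so every accepting path has bounded length and L is finite.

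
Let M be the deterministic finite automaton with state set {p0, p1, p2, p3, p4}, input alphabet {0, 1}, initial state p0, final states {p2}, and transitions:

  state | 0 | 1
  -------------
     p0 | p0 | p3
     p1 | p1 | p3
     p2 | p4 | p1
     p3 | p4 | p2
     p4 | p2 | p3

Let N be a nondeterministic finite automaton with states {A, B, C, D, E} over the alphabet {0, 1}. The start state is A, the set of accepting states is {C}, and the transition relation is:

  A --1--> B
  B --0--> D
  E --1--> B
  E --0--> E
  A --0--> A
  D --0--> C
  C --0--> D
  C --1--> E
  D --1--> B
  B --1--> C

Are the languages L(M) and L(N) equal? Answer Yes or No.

Exploring the product automaton M × N from the start pair (p0, A), following both machines on each input symbol, reaches 5 state pairs: (p0, A), (p3, B), (p4, D), (p2, C), (p1, E).
M accepts in {p2} and N accepts in {C}. In every reachable pair the two components are either both accepting — (p2, C) — or both non-accepting, so no string is accepted by exactly one of the machines: L(M) \ L(N) and L(N) \ L(M) are both empty.
Hence every string is accepted by M iff it is accepted by N, and the two languages coincide.

Yes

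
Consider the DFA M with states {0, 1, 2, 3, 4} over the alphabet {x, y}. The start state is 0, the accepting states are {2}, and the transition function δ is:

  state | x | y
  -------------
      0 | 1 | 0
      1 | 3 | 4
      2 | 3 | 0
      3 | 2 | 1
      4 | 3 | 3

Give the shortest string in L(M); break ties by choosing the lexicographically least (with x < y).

A breadth-first search from 0 reaches an accepting state first via the path 0 → 1 → 3 → 2 on input xxx.
No string of length < 3 is accepted (BFS exhausts all shorter strings without reaching an accepting state), and xxx is the lexicographically least accepting string of length 3.

xxx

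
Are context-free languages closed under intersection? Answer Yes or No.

{aⁿbⁿcᵐ : m,n≥0} and {aᵐbⁿcⁿ : m,n≥0} are both context-free, but their intersection {aⁿbⁿcⁿ : n≥0} is not (pumping lemma).

No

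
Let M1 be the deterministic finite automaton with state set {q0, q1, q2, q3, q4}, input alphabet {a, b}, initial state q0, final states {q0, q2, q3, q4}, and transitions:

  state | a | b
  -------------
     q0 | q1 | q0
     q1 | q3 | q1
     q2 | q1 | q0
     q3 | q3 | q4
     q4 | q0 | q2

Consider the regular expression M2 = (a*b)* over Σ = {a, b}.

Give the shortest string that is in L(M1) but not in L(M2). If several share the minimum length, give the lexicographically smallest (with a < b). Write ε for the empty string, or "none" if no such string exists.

aa

The string aa is accepted by M1 but not by M2.
No shorter string lies in the difference, and aa is the lexicographically first length-2 string in L(M1) \ L(M2).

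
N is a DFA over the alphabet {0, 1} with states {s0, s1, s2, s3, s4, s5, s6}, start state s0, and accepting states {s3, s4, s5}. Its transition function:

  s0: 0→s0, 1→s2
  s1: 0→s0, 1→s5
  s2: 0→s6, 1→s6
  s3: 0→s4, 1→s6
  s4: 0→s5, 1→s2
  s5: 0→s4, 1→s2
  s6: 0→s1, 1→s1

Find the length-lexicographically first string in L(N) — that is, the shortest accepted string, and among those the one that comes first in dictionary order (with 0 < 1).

1001

A breadth-first search from s0 reaches an accepting state first via the path s0 → s2 → s6 → s1 → s5 on input 1001.
No string of length < 4 is accepted (BFS exhausts all shorter strings without reaching an accepting state), and 1001 is the lexicographically least accepting string of length 4.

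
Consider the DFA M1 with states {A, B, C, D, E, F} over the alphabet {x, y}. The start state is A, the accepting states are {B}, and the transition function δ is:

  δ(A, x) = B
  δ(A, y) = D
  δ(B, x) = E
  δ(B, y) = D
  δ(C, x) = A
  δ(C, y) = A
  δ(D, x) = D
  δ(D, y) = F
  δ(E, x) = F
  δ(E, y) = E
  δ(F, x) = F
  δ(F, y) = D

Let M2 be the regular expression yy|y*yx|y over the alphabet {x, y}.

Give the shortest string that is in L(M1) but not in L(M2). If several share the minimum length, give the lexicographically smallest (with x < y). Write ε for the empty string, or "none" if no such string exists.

The string x is accepted by M1 but not by M2.
No shorter string lies in the difference, and x is the lexicographically first length-1 string in L(M1) \ L(M2).

x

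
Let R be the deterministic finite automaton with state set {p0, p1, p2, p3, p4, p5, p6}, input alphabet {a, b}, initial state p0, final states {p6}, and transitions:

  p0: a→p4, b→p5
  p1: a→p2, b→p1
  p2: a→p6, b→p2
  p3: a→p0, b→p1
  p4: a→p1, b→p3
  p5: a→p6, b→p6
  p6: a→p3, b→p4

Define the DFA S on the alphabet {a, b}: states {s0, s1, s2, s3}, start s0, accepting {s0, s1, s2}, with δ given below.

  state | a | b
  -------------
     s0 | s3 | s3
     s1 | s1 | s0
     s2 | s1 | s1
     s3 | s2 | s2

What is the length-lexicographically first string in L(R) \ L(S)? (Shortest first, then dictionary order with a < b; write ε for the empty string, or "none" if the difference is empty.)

aaaba

The string aaaba is accepted by R but not by S.
No shorter string lies in the difference, and aaaba is the lexicographically first length-5 string in L(R) \ L(S).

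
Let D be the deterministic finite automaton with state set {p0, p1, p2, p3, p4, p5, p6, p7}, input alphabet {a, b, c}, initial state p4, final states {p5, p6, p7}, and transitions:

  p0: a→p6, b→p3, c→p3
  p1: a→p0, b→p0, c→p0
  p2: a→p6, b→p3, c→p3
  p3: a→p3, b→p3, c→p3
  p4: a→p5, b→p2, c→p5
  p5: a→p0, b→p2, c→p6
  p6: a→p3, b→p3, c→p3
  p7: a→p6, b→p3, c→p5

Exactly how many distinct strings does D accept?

9

The useful subgraph on states {p0, p2, p4, p5, p6} is acyclic, so L(D) is finite; the longest accepting path visits 4 useful states, giving maximum string length 3.
Counting accepting paths from p4 by length: 2 of length 1, 3 of length 2, 4 of length 3. Total 9.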